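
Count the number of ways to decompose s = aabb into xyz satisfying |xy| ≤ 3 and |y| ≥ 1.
6

For s = 'aabb' with pumping length p = 3:

Constraints: |xy| ≤ 3, |y| > 0

Valid decompositions (|xy| ≤ p, |y| ≥ 1):
  • x='', y='a', z='abb'
  • x='a', y='a', z='bb'
  • x='', y='aa', z='bb'
  • x='aa', y='b', z='b'
  • x='a', y='ab', z='b'
  • x='', y='aab', z='b'

Total count: 6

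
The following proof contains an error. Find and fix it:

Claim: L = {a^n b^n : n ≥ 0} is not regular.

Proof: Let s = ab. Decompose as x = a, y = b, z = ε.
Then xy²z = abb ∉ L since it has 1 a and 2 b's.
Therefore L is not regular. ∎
Error: The string s = ab might be shorter than the pumping length p.

Correction: Choose s = a^p b^p to ensure |s| ≥ p. Also, the decomposition is wrong: with |xy| ≤ p, y cannot include b's when s starts with p a's.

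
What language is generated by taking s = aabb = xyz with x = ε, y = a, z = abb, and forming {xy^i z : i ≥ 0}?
{xy^i z : i ≥ 0} = {a^(i+1) b^2 : i ≥ 0} = {abb, aabb, aaabb, ...}

With x = ε, y = a, z = abb: Starting with aabb and pumping the first 'a' (z = abb keeps the second 'a'), we get strings with i+1 a's followed by 2 b's for i = 0, 1, 2, ...; note bb is not produced because z always contributes one a.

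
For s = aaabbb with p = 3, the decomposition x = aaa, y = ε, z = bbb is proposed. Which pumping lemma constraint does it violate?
Violated: |y| > 0

The decomposition x = aaa, y = ε, z = bbb for s = aaabbb with p = 3
violates the constraint: |y| > 0

|y| = 0, but the pumping lemma requires |y| > 0 (y must be non-empty).

Pumping lemma constraints:
1. xyz = s (decomposition is valid)
2. |xy| ≤ p
3. |y| > 0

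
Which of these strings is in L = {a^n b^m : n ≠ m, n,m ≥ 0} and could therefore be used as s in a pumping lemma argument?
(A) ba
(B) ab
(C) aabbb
(C) aabbb

The pumping lemma is applied to a string s that lies in L, so first check membership of each option:
- (A) ba has an a after a b, so it is not of the form a^n b^m and is not in L ✗
- (B) ab = a^1 b^1 has n = m = 1, so it is not in L ✗
- (C) aabbb = a^2 b^3 with 2 ≠ 3, so it is in L ✓

Only (C) aabbb is in L, so it is the only candidate that could play the role of s.
(In a complete proof one picks s in terms of the pumping length p so that |s| ≥ p is guaranteed; a fixed string like aabbb illustrates the shape of such an s.)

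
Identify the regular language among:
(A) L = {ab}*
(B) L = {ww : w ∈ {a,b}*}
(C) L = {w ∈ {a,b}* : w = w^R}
(A) {ab}*

(A) L = {ab}* is regular.

This can be recognized by a finite automaton (DFA/NFA).
Regular expressions like {ab}* define regular languages.

The other choices are not regular:
- {ww : w ∈ {a,b}*}: After pumping, the two halves no longer match
- {w ∈ {a,b}* : w = w^R}: After pumping, the string is no longer symmetric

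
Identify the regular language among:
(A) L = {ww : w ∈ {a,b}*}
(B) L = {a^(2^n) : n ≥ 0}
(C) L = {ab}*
(C) {ab}*

(C) L = {ab}* is regular.

This can be recognized by a finite automaton (DFA/NFA).
Regular expressions like {ab}* define regular languages.

The other choices are not regular:
- {ww : w ∈ {a,b}*}: After pumping, the two halves no longer match
- {a^(2^n) : n ≥ 0}: After pumping, length is no longer a power of 2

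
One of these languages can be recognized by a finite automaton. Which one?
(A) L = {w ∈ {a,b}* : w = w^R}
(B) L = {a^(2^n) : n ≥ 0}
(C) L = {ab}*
(C) {ab}*

(C) L = {ab}* is regular.

This can be recognized by a finite automaton (DFA/NFA).
Regular expressions like {ab}* define regular languages.

The other choices are not regular:
- {w ∈ {a,b}* : w = w^R}: After pumping, the string is no longer symmetric
- {a^(2^n) : n ≥ 0}: After pumping, length is no longer a power of 2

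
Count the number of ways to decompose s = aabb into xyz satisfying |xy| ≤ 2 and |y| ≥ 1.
3

For s = 'aabb' with pumping length p = 2:

Constraints: |xy| ≤ 2, |y| > 0

Valid decompositions (|xy| ≤ p, |y| ≥ 1):
  • x='', y='a', z='abb'
  • x='a', y='a', z='bb'
  • x='', y='aa', z='bb'

Total count: 3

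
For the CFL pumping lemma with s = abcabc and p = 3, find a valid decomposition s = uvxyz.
u='ab', v='c', x='a', y='b', z='c'

For s = abcabc with pumping length p = 3:

One valid decomposition:
- u = 'ab'
- v = 'c'
- x = 'a'
- y = 'b'
- z = 'c'

Verification:
- uvxyz = 'ab' + 'c' + 'a' + 'b' + 'c' = abcabc ✓
- |vxy| = |'cab'| = 3 ≤ 3 ✓
- |vy| = |'cb'| = 2 > 0 ✓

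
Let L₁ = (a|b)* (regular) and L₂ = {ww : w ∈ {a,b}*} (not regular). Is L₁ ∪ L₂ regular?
Yes — L₁ ∪ L₂ is regular.

{ww} ⊆ (a|b)*, so L₁ ∪ L₂ = (a|b)*, which is regular.

Note that the bare facts "L₁ regular, L₂ non-regular" do not settle the question by themselves: the closure of regular languages under ∪, ∩, complement and difference applies only when BOTH operands are regular. With a non-regular operand the result can come out regular or non-regular depending on the specific languages, so one has to work out L₁ ∪ L₂ for this particular pair, as above.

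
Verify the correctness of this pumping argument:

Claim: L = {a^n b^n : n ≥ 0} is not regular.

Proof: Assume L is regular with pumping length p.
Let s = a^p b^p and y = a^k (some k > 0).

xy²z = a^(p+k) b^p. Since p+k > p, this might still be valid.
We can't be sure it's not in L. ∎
The proof is INCORRECT.

Error: The conclusion is wrong.
xy²z = a^(p+k) b^p is definitely NOT in L because the number of a's (p+k) ≠ number of b's (p).
The proof incorrectly doubts what is actually a valid contradiction.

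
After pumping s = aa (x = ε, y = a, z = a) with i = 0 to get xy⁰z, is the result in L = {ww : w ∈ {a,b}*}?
No

xy⁰z = ε · ε · a = a.
a has odd length 1, so it cannot be written as ww and is not in L.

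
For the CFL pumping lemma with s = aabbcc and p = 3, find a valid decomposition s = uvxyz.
u='aa', v='b', x='b', y='c', z='c'

For s = aabbcc with pumping length p = 3:

One valid decomposition:
- u = 'aa'
- v = 'b'
- x = 'b'
- y = 'c'
- z = 'c'

Verification:
- uvxyz = 'aa' + 'b' + 'b' + 'c' + 'c' = aabbcc ✓
- |vxy| = |'bbc'| = 3 ≤ 3 ✓
- |vy| = |'bc'| = 2 > 0 ✓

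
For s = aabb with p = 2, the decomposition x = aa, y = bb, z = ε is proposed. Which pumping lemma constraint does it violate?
Violated: |xy| ≤ p

The decomposition x = aa, y = bb, z = ε for s = aabb with p = 2
violates the constraint: |xy| ≤ p

|xy| = |aabb| = 4 > 2 = p. The decomposition puts too many characters in xy.

Pumping lemma constraints:
1. xyz = s (decomposition is valid)
2. |xy| ≤ p
3. |y| > 0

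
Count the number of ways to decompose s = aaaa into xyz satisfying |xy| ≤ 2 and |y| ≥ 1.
3

For s = 'aaaa' with pumping length p = 2:

Constraints: |xy| ≤ 2, |y| > 0

Valid decompositions (|xy| ≤ p, |y| ≥ 1):
  • x='', y='a', z='aaa'
  • x='a', y='a', z='aa'
  • x='', y='aa', z='aa'

Total count: 3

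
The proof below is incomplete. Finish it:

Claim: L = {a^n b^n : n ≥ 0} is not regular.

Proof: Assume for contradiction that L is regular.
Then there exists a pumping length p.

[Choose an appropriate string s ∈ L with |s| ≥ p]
s = a^p b^p

This string is in L (has equal a's and b's) and has length 2p ≥ p.
Any decomposition xyz with |xy| ≤ p means y consists only of a's,
so pumping will unbalance the counts.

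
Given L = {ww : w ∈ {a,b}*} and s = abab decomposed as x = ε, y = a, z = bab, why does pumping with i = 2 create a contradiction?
xy²z = aabab ∉ L

Pumping with i = 2 replaces y = a by y² = aa:
- Original: s = xyz = abab; abab splits into halves ab · ab, which are equal, so it is in L (w = ab)
- Pumped: xy²z = ε · aa · bab = aabab
- aabab has odd length 5, so it cannot be written as ww and is not in L

The pumping lemma would require xy²z ∈ L, so this decomposition yields a contradiction.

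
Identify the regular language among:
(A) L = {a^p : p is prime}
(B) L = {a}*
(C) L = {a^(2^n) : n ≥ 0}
(B) {a}*

(B) L = {a}* is regular.

This can be recognized by a finite automaton (DFA/NFA).
Regular expressions like {a}* define regular languages.

The other choices are not regular:
- {a^p : p is prime}: After pumping, the length becomes composite
- {a^(2^n) : n ≥ 0}: After pumping, length is no longer a power of 2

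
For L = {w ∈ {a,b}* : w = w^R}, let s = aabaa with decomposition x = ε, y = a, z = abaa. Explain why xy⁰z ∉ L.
xy⁰z = abaa ∉ L

Pumping with i = 0 replaces y = a by y⁰ = ε:
- Original: s = xyz = aabaa; aabaa reversed is aabaa, the same string, so it is a palindrome and is in L
- Pumped: xy⁰z = ε · ε · abaa = abaa
- abaa reversed is aaba ≠ abaa, so it is not a palindrome and is not in L

The pumping lemma would require xy⁰z ∈ L, so this decomposition yields a contradiction.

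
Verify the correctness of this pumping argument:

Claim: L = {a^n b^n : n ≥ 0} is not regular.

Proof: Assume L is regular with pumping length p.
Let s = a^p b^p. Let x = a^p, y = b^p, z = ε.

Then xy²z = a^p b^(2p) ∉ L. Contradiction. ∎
The proof is INCORRECT.

Error: The decomposition violates |xy| ≤ p.
With x = a^p and y = b^p, we have |xy| = 2p > p.
The pumping lemma requires |xy| ≤ p, so y must be within the first p characters.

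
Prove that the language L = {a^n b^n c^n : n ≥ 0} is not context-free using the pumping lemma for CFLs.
Assume for contradiction that L is context-free, and let p ≥ 1 be the pumping length given by the pumping lemma for CFLs.
Choose s = a^p b^p c^p. Then s ∈ L and |s| = 3p ≥ p.
By the CFL pumping lemma, s = uvxyz for some u, v, x, y, z with |vxy| ≤ p, |vy| ≥ 1, and uv^i xy^i z ∈ L for every i ≥ 0.

Because |vxy| ≤ p, the window vxy cannot contain both an a and a c: any substring of s containing both must include the entire block b^p plus at least one a and one c, so it has length ≥ p + 2 > p.
Hence at least one of the letters a, c does not occur in vy at all.

Take i = 0: the string uxz is obtained from s by deleting |vy| ≥ 1 symbols, so |uxz| = 3p − |vy| < 3p.
But the letter (a or c) that does not occur in vy still occurs exactly p times in uxz. Every string of L with exactly p copies of some letter is a^p b^p c^p, of length 3p. Since |uxz| < 3p, uxz ∉ L.

This contradicts the CFL pumping lemma, which requires uv^i xy^i z ∈ L for all i ≥ 0.
Hence L = {a^n b^n c^n : n ≥ 0} is not context-free. ∎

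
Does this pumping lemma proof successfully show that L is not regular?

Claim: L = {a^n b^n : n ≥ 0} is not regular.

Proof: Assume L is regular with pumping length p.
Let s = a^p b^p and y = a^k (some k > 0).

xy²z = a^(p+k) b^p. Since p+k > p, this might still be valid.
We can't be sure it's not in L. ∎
The proof is INCORRECT.

Error: The conclusion is wrong.
xy²z = a^(p+k) b^p is definitely NOT in L because the number of a's (p+k) ≠ number of b's (p).
The proof incorrectly doubts what is actually a valid contradiction.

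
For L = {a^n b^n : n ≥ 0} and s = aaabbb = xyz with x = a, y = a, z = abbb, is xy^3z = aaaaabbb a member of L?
No

xy³z = a · aaa · abbb = aaaaabbb.
aaaaabbb has 5 a's and 3 b's; 5 ≠ 3, so it is not in L.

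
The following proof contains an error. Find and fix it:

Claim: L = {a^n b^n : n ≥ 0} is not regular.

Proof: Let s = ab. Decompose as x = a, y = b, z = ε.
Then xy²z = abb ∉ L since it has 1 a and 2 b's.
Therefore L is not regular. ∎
Error: The string s = ab might be shorter than the pumping length p.

Correction: Choose s = a^p b^p to ensure |s| ≥ p. Also, the decomposition is wrong: with |xy| ≤ p, y cannot include b's when s starts with p a's.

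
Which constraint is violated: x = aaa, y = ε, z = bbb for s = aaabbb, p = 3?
Violated: |y| > 0

The decomposition x = aaa, y = ε, z = bbb for s = aaabbb with p = 3
violates the constraint: |y| > 0

|y| = 0, but the pumping lemma requires |y| > 0 (y must be non-empty).

Pumping lemma constraints:
1. xyz = s (decomposition is valid)
2. |xy| ≤ p
3. |y| > 0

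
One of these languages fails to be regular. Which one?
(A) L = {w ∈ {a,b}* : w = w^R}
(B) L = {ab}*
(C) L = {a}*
(A) {w ∈ {a,b}* : w = w^R}

(A) L = {w ∈ {a,b}* : w = w^R} is NOT regular.

The pumping lemma can be used to prove this:
After pumping, the string is no longer symmetric

The other languages are regular because they can be recognized by finite automata.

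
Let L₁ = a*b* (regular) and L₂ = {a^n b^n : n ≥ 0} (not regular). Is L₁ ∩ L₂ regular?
No — L₁ ∩ L₂ is not regular.

Every string a^n b^n already lies in a*b*, so L₁ ∩ L₂ = {a^n b^n : n ≥ 0} = L₂ itself, which is the standard non-regular language (pump s = a^p b^p).

Note that the bare facts "L₁ regular, L₂ non-regular" do not settle the question by themselves: the closure of regular languages under ∪, ∩, complement and difference applies only when BOTH operands are regular. With a non-regular operand the result can come out regular or non-regular depending on the specific languages, so one has to work out L₁ ∩ L₂ for this particular pair, as above.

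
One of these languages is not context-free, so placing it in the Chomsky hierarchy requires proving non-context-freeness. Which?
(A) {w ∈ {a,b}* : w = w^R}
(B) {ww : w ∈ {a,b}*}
(B) {ww : w ∈ {a,b}*}

(B) {ww : w ∈ {a,b}*} requires the CFL pumping lemma.

- {w ∈ {a,b}* : w = w^R} is context-free (but not regular)
  • Can be shown non-regular with the regular pumping lemma
  • After pumping, the string is no longer symmetric

- {ww : w ∈ {a,b}*} is NOT context-free
  • Requires the CFL pumping lemma to prove
  • Cannot verify equality of two arbitrary substrings

The CFL pumping lemma is "stronger" in that it can prove non-membership
in the larger class of context-free languages.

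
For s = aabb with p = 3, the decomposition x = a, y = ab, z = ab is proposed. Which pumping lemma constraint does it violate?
Violated: xyz = s

The decomposition x = a, y = ab, z = ab for s = aabb with p = 3
violates the constraint: xyz = s

xyz = 'a' + 'ab' + 'ab' = 'aabab' ≠ 'aabb' = s. The decomposition doesn't reconstruct s.

Pumping lemma constraints:
1. xyz = s (decomposition is valid)
2. |xy| ≤ p
3. |y| > 0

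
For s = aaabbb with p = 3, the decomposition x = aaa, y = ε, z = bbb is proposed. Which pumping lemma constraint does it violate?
Violated: |y| > 0

The decomposition x = aaa, y = ε, z = bbb for s = aaabbb with p = 3
violates the constraint: |y| > 0

|y| = 0, but the pumping lemma requires |y| > 0 (y must be non-empty).

Pumping lemma constraints:
1. xyz = s (decomposition is valid)
2. |xy| ≤ p
3. |y| > 0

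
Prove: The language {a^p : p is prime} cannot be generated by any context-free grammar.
Assume for contradiction that L is context-free, and let p ≥ 1 be the pumping length given by the pumping lemma for CFLs.
Choose a prime q with q ≥ p and let s = a^q. Then s ∈ L and |s| = q ≥ p.
By the CFL pumping lemma, s = uvxyz for some u, v, x, y, z with |vxy| ≤ p, |vy| ≥ 1, and uv^i xy^i z ∈ L for every i ≥ 0.
All symbols are a's, so only lengths matter: let k = |vy|, with 1 ≤ k ≤ p. Then |uv^i xy^i z| = q + (i − 1)k.

Take i = q + 1: the length is q + qk = q(k + 1).
Both factors satisfy q ≥ 2 and k + 1 ≥ 2, so q(k + 1) is composite and uv^(q+1) xy^(q+1) z ∉ L.

This contradicts the CFL pumping lemma, which requires uv^i xy^i z ∈ L for all i ≥ 0.
Hence L = {a^p : p is prime} is not context-free. ∎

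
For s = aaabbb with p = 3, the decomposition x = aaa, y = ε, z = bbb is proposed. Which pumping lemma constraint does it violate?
Violated: |y| > 0

The decomposition x = aaa, y = ε, z = bbb for s = aaabbb with p = 3
violates the constraint: |y| > 0

|y| = 0, but the pumping lemma requires |y| > 0 (y must be non-empty).

Pumping lemma constraints:
1. xyz = s (decomposition is valid)
2. |xy| ≤ p
3. |y| > 0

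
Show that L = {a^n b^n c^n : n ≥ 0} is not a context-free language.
Assume for contradiction that L is context-free, and let p ≥ 1 be the pumping length given by the pumping lemma for CFLs.
Choose s = a^p b^p c^p. Then s ∈ L and |s| = 3p ≥ p.
By the CFL pumping lemma, s = uvxyz for some u, v, x, y, z with |vxy| ≤ p, |vy| ≥ 1, and uv^i xy^i z ∈ L for every i ≥ 0.

Because |vxy| ≤ p, the window vxy cannot contain both an a and a c: any substring of s containing both must include the entire block b^p plus at least one a and one c, so it has length ≥ p + 2 > p.
Hence at least one of the letters a, c does not occur in vy at all.

Take i = 0: the string uxz is obtained from s by deleting |vy| ≥ 1 symbols, so |uxz| = 3p − |vy| < 3p.
But the letter (a or c) that does not occur in vy still occurs exactly p times in uxz. Every string of L with exactly p copies of some letter is a^p b^p c^p, of length 3p. Since |uxz| < 3p, uxz ∉ L.

This contradicts the CFL pumping lemma, which requires uv^i xy^i z ∈ L for all i ≥ 0.
Hence L = {a^n b^n c^n : n ≥ 0} is not context-free. ∎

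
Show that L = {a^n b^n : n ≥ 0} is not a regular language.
Assume for contradiction that L is regular, and let p ≥ 1 be the pumping length given by the pumping lemma.
Choose s = a^p b^p. Then s ∈ L and |s| = 2p ≥ p.
By the pumping lemma, s = xyz for some x, y, z with |xy| ≤ p, |y| ≥ 1, and xy^i z ∈ L for every i ≥ 0.
Since |xy| ≤ p and the first p symbols of s are all a's, we must have y = a^k for some k with 1 ≤ k ≤ p.

Take i = 0: xy⁰z = a^(p − k) b^p.
This string has p − k a's but p b's, and p − k < p because k ≥ 1. So xy⁰z ∉ L.

This contradicts the pumping lemma, which requires xy^i z ∈ L for all i ≥ 0.
Hence L = {a^n b^n : n ≥ 0} is not regular. ∎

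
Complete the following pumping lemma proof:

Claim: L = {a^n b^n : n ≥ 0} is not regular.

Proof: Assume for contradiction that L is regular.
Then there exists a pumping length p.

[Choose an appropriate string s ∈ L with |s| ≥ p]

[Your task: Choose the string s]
s = a^p b^p

This string is in L (has equal a's and b's) and has length 2p ≥ p.
Any decomposition xyz with |xy| ≤ p means y consists only of a's,
so pumping will unbalance the counts.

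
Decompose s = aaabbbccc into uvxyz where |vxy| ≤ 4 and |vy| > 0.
u='aa', v='a', x='bb', y='b', z='ccc'

For s = aaabbbccc with pumping length p = 4:

One valid decomposition:
- u = 'aa'
- v = 'a'
- x = 'bb'
- y = 'b'
- z = 'ccc'

Verification:
- uvxyz = 'aa' + 'a' + 'bb' + 'b' + 'ccc' = aaabbbccc ✓
- |vxy| = |'abbb'| = 4 ≤ 4 ✓
- |vy| = |'ab'| = 2 > 0 ✓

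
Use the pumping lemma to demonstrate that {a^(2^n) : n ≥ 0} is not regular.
Assume for contradiction that L is regular, and let p ≥ 1 be the pumping length given by the pumping lemma.
Choose s = a^(2^p). Then s ∈ L and |s| = 2^p ≥ p.
By the pumping lemma, s = xyz for some x, y, z with |xy| ≤ p, |y| ≥ 1, and xy^i z ∈ L for every i ≥ 0.
Here y = a^k for some k with 1 ≤ k ≤ |xy| ≤ p, and p < 2^p.

Take i = 2: |xy²z| = 2^p + k.
Now 2^p < 2^p + k ≤ 2^p + p < 2^p + 2^p = 2^(p+1).
So |xy²z| lies strictly between the consecutive powers of two 2^p and 2^(p+1), hence is not a power of 2, and xy²z ∉ L.

This contradicts the pumping lemma, which requires xy^i z ∈ L for all i ≥ 0.
Hence L = {a^(2^n) : n ≥ 0} is not regular. ∎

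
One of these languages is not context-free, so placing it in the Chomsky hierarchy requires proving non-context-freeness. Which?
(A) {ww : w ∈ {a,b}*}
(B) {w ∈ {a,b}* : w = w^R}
(A) {ww : w ∈ {a,b}*}

(A) {ww : w ∈ {a,b}*} requires the CFL pumping lemma.

- {w ∈ {a,b}* : w = w^R} is context-free (but not regular)
  • Can be shown non-regular with the regular pumping lemma
  • After pumping, the string is no longer symmetric

- {ww : w ∈ {a,b}*} is NOT context-free
  • Requires the CFL pumping lemma to prove
  • Even a PDA cannot compare two arbitrary halves symbol by symbol; CFL pumping on a^p b^p a^p b^p fails

The CFL pumping lemma is "stronger" in that it can prove non-membership
in the larger class of context-free languages.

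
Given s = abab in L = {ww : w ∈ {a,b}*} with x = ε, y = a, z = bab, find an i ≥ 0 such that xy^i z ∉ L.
i = 0

xy⁰z = ε · ε · bab = bab; bab has odd length 3, so it cannot be written as ww and is not in L.
(Other choices also work, e.g. i = 2, 3; only i = 1 is guaranteed to stay in L since xy¹z = s.)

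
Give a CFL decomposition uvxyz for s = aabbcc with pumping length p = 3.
u='aa', v='b', x='b', y='c', z='c'

For s = aabbcc with pumping length p = 3:

One valid decomposition:
- u = 'aa'
- v = 'b'
- x = 'b'
- y = 'c'
- z = 'c'

Verification:
- uvxyz = 'aa' + 'b' + 'b' + 'c' + 'c' = aabbcc ✓
- |vxy| = |'bbc'| = 3 ≤ 3 ✓
- |vy| = |'bc'| = 2 > 0 ✓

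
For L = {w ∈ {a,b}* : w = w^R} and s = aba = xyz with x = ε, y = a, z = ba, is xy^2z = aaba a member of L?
No

xy²z = ε · aa · ba = aaba.
aaba reversed is abaa ≠ aaba, so it is not a palindrome and is not in L.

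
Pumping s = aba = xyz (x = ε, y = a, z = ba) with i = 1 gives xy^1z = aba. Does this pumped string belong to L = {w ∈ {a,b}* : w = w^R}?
Yes

xy¹z = ε · a · ba = aba.
aba reversed is aba, the same string, so it is a palindrome and is in L.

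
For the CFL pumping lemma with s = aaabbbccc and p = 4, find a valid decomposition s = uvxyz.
u='aa', v='a', x='bb', y='b', z='ccc'

For s = aaabbbccc with pumping length p = 4:

One valid decomposition:
- u = 'aa'
- v = 'a'
- x = 'bb'
- y = 'b'
- z = 'ccc'

Verification:
- uvxyz = 'aa' + 'a' + 'bb' + 'b' + 'ccc' = aaabbbccc ✓
- |vxy| = |'abbb'| = 4 ≤ 4 ✓
- |vy| = |'ab'| = 2 > 0 ✓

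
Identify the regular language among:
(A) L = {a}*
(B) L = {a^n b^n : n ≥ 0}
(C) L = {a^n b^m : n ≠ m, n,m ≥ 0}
(A) {a}*

(A) L = {a}* is regular.

This can be recognized by a finite automaton (DFA/NFA).
Regular expressions like {a}* define regular languages.

The other choices are not regular:
- {a^n b^n : n ≥ 0}: After pumping, the number of a's and b's become unequal
- {a^n b^m : n ≠ m, n,m ≥ 0}: After pumping a's, we can make n = m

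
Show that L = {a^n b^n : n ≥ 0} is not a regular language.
Assume for contradiction that L is regular, and let p ≥ 1 be the pumping length given by the pumping lemma.
Choose s = a^p b^p. Then s ∈ L and |s| = 2p ≥ p.
By the pumping lemma, s = xyz for some x, y, z with |xy| ≤ p, |y| ≥ 1, and xy^i z ∈ L for every i ≥ 0.
Since |xy| ≤ p and the first p symbols of s are all a's, we must have y = a^k for some k with 1 ≤ k ≤ p.

Take i = 3: xy³z = a^(p + 2k) b^p.
This string has p + 2k a's but p b's, and p + 2k > p because k ≥ 1. So xy³z ∉ L.

This contradicts the pumping lemma, which requires xy^i z ∈ L for all i ≥ 0.
Hence L = {a^n b^n : n ≥ 0} is not regular. ∎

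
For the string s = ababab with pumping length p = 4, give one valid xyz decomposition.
x = '', y = 'ab', z = 'abab'

For s = ababab and p = 4, one valid decomposition is:
- x = '' (length 0)
- y = 'ab' (length 2)
- z = 'abab' (length 4)

Verification:
- xyz = '' + 'ab' + 'abab' = ababab ✓
- |xy| = 2 ≤ 4 ✓
- |y| = 2 > 0 ✓

All pumping lemma constraints are satisfied.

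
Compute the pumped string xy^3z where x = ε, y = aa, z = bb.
aaaaaabb

Given x = '', y = 'aa', z = 'bb' and i = 3:

xy^3z = x + y·y·...·y (3 times) + z
       = '' + 'aa'^3 + 'bb'
       = '' + 'aaaaaa' + 'bb'
       = 'aaaaaabb'

The pumped string is 'aaaaaabb' with length 8.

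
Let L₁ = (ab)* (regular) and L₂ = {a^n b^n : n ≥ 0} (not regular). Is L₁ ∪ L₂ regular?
No — L₁ ∪ L₂ is not regular.

Let U = (ab)* ∪ {a^n b^n}. If U were regular, then U ∩ aa*bb* would be regular (closure under intersection with a regular language). But (ab)* ∩ aa*bb* = {ab} and {a^n b^n} ∩ aa*bb* = {a^n b^n : n ≥ 1}, so U ∩ aa*bb* = {a^n b^n : n ≥ 1}, which is not regular. Hence U is not regular.

Note that the bare facts "L₁ regular, L₂ non-regular" do not settle the question by themselves: the closure of regular languages under ∪, ∩, complement and difference applies only when BOTH operands are regular. With a non-regular operand the result can come out regular or non-regular depending on the specific languages, so one has to work out L₁ ∪ L₂ for this particular pair, as above.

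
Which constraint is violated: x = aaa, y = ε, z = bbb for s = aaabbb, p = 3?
Violated: |y| > 0

The decomposition x = aaa, y = ε, z = bbb for s = aaabbb with p = 3
violates the constraint: |y| > 0

|y| = 0, but the pumping lemma requires |y| > 0 (y must be non-empty).

Pumping lemma constraints:
1. xyz = s (decomposition is valid)
2. |xy| ≤ p
3. |y| > 0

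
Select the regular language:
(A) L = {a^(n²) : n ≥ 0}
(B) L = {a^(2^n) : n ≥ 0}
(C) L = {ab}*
(C) {ab}*

(C) L = {ab}* is regular.

This can be recognized by a finite automaton (DFA/NFA).
Regular expressions like {ab}* define regular languages.

The other choices are not regular:
- {a^(2^n) : n ≥ 0}: After pumping, length is no longer a power of 2
- {a^(n²) : n ≥ 0}: After pumping, length is no longer a perfect square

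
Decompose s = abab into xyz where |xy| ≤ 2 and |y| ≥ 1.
x = '', y = 'ab', z = 'ab'

For s = abab and p = 2, one valid decomposition is:
- x = '' (length 0)
- y = 'ab' (length 2)
- z = 'ab' (length 2)

Verification:
- xyz = '' + 'ab' + 'ab' = abab ✓
- |xy| = 2 ≤ 2 ✓
- |y| = 2 > 0 ✓

All pumping lemma constraints are satisfied.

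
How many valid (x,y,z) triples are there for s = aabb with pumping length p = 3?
6

For s = 'aabb' with pumping length p = 3:

Constraints: |xy| ≤ 3, |y| > 0

Valid decompositions (|xy| ≤ p, |y| ≥ 1):
  • x='', y='a', z='abb'
  • x='a', y='a', z='bb'
  • x='', y='aa', z='bb'
  • x='aa', y='b', z='b'
  • x='a', y='ab', z='b'
  • x='', y='aab', z='b'

Total count: 6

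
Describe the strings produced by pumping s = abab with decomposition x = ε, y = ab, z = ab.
{xy^i z : i ≥ 0} = {(ab)^(i+1) : i ≥ 0} = {ab, abab, ababab, ...}

With x = ε, y = ab, z = ab: Pumping 'ab' gives strings of alternating a's and b's.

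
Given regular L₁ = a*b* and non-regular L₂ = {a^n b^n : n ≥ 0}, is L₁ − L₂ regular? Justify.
No — L₁ − L₂ is not regular.

a*b* − {a^n b^n} = {a^n b^m : n ≠ m}. If this were regular, then its complement intersected with a*b*, namely {a^n b^n : n ≥ 0}, would be regular too (closure under complement and intersection) — contradiction. So L₁ − L₂ is not regular.

Note that the bare facts "L₁ regular, L₂ non-regular" do not settle the question by themselves: the closure of regular languages under ∪, ∩, complement and difference applies only when BOTH operands are regular. With a non-regular operand the result can come out regular or non-regular depending on the specific languages, so one has to work out L₁ − L₂ for this particular pair, as above.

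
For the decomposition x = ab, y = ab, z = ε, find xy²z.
ababab

Given x = 'ab', y = 'ab', z = '' and i = 2:

xy^2z = x + y·y·...·y (2 times) + z
       = 'ab' + 'ab'^2 + ''
       = 'ab' + 'abab' + ''
       = 'ababab'

The pumped string is 'ababab' with length 6.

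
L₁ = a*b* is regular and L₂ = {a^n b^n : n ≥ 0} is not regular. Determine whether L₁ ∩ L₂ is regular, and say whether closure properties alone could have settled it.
No — L₁ ∩ L₂ is not regular.

Every string a^n b^n already lies in a*b*, so L₁ ∩ L₂ = {a^n b^n : n ≥ 0} = L₂ itself, which is the standard non-regular language (pump s = a^p b^p).

Note that the bare facts "L₁ regular, L₂ non-regular" do not settle the question by themselves: the closure of regular languages under ∪, ∩, complement and difference applies only when BOTH operands are regular. With a non-regular operand the result can come out regular or non-regular depending on the specific languages, so one has to work out L₁ ∩ L₂ for this particular pair, as above.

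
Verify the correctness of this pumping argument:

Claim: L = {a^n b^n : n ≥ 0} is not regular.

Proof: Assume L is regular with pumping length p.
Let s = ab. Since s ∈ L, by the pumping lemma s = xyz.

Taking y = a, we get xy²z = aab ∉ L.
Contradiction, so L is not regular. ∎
The proof is INCORRECT.

Error: The string s = ab may be shorter than p.
The pumping lemma only applies to strings with |s| ≥ p, and p is not under our control.
We must choose s in terms of p, e.g. s = a^p b^p, to ensure |s| ≥ p.
(The proof also fixes one particular y; a valid argument must handle every decomposition with |xy| ≤ p and |y| ≥ 1 — for s = a^p b^p this forces y = a^k, and then xy²z = a^(p+k) b^p ∉ L.)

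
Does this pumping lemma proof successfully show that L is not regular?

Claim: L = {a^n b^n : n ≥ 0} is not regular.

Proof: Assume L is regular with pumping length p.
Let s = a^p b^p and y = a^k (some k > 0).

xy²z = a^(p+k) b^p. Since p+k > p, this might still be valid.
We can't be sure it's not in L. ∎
The proof is INCORRECT.

Error: The conclusion is wrong.
xy²z = a^(p+k) b^p is definitely NOT in L because the number of a's (p+k) ≠ number of b's (p).
The proof incorrectly doubts what is actually a valid contradiction.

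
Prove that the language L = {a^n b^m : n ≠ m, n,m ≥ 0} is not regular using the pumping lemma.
Assume for contradiction that L is regular, and let p ≥ 1 be the pumping length given by the pumping lemma.
Choose s = a^p b^(p + p!). Then s ∈ L because p ≠ p + p! (as p! ≥ 1), and |s| ≥ p.
By the pumping lemma, s = xyz for some x, y, z with |xy| ≤ p, |y| ≥ 1, and xy^i z ∈ L for every i ≥ 0.
Since |xy| ≤ p and the first p symbols of s are all a's, y = a^k for some k with 1 ≤ k ≤ p.
For every i ≥ 0, xy^i z = a^(p + (i − 1)k) b^(p + p!).

Because 1 ≤ k ≤ p, k divides p!. Let t = p!/k (a positive integer) and take i = t + 1.
Then the number of a's is p + tk = p + p!, which equals the number of b's.
So xy^(t+1) z = a^(p + p!) b^(p + p!) has equally many a's and b's and is NOT in L.

This contradicts the pumping lemma, which requires xy^i z ∈ L for all i ≥ 0.
Hence L = {a^n b^m : n ≠ m, n,m ≥ 0} is not regular. ∎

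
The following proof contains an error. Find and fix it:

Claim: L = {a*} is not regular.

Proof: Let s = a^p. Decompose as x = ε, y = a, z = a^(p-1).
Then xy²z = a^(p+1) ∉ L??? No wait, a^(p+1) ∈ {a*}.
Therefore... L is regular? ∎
Error: The proof attempts to show a*  is not regular, but a* IS regular!

Correction: a* is a regular language (recognized by a simple DFA with one accepting state and self-loop on 'a'). The pumping lemma can only prove non-regularity, not regularity. For regular languages, pumping always works.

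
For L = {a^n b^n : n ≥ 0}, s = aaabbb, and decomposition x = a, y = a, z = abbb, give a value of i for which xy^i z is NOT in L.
i = 2

xy²z = a · aa · abbb = aaaabbb; aaaabbb has 4 a's and 3 b's; 4 ≠ 3, so it is not in L.
(Other choices also work, e.g. i = 0, 3; only i = 1 is guaranteed to stay in L since xy¹z = s.)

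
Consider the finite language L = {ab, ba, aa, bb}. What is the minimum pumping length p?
p = 3

For a finite language L, the pumping lemma holds vacuously if p > max|s| for s ∈ L.

The longest string in L = {ab, ba, aa, bb} has length 2.
If p = 3, then no string s ∈ L has |s| ≥ p, so the condition is vacuously true.

The minimum pumping length is p = 3.

Why no smaller p works: for any p ≤ 2, the longest string s ∈ L has |s| = 2 ≥ p, so it would
have to be pumpable; but pumping up (i = 2, 3, ...) produces ever longer strings, which cannot all lie in the
finite language L. So the pumping property fails for every p ≤ 2.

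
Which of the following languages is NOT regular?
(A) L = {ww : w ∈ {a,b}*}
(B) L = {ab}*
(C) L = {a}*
(A) {ww : w ∈ {a,b}*}

(A) L = {ww : w ∈ {a,b}*} is NOT regular.

The pumping lemma can be used to prove this:
After pumping, the two halves no longer match

The other languages are regular because they can be recognized by finite automata.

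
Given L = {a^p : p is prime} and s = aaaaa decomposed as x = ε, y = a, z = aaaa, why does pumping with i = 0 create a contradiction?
xy⁰z = aaaa ∉ L

Pumping with i = 0 replaces y = a by y⁰ = ε:
- Original: s = xyz = aaaaa; aaaaa has length 5, which is prime, so it is in L
- Pumped: xy⁰z = ε · ε · aaaa = aaaa
- aaaa has length 4 = 2 × 2, which is not prime, so it is not in L

The pumping lemma would require xy⁰z ∈ L, so this decomposition yields a contradiction.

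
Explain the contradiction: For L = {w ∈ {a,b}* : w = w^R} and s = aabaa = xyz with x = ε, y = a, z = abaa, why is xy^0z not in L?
xy⁰z = abaa ∉ L

Pumping with i = 0 replaces y = a by y⁰ = ε:
- Original: s = xyz = aabaa; aabaa reversed is aabaa, the same string, so it is a palindrome and is in L
- Pumped: xy⁰z = ε · ε · abaa = abaa
- abaa reversed is aaba ≠ abaa, so it is not a palindrome and is not in L

The pumping lemma would require xy⁰z ∈ L, so this decomposition yields a contradiction.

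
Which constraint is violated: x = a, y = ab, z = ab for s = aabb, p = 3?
Violated: xyz = s

The decomposition x = a, y = ab, z = ab for s = aabb with p = 3
violates the constraint: xyz = s

xyz = 'a' + 'ab' + 'ab' = 'aabab' ≠ 'aabb' = s. The decomposition doesn't reconstruct s.

Pumping lemma constraints:
1. xyz = s (decomposition is valid)
2. |xy| ≤ p
3. |y| > 0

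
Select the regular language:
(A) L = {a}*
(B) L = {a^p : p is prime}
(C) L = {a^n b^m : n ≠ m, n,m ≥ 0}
(A) {a}*

(A) L = {a}* is regular.

This can be recognized by a finite automaton (DFA/NFA).
Regular expressions like {a}* define regular languages.

The other choices are not regular:
- {a^p : p is prime}: After pumping, the length becomes composite
- {a^n b^m : n ≠ m, n,m ≥ 0}: After pumping a's, we can make n = m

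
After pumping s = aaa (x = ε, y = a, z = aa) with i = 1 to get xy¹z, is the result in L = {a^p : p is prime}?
Yes

xy¹z = ε · a · aa = aaa.
aaa has length 3, which is prime, so it is in L.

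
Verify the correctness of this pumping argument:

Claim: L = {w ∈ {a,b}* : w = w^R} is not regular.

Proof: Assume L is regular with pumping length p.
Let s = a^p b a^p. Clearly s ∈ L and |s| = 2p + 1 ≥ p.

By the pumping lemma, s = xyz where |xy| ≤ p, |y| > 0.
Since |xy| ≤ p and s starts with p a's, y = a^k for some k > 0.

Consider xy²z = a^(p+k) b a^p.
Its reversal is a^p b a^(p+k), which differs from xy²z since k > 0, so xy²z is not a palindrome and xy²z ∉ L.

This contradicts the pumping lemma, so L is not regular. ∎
The proof is correct.

This proof is valid because:
1. s = a^p b a^p is in L and is chosen in terms of p, so |s| ≥ p holds for every p
2. The decomposition analysis is correct: |xy| ≤ p forces y to lie inside the leading a's
3. The contradiction is valid: a^(p+k) b a^p has more a's before the b than after it, so it is not a palindrome
4. The conclusion follows logically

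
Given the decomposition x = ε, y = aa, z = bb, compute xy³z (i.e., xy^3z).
aaaaaabb

Given x = '', y = 'aa', z = 'bb' and i = 3:

xy^3z = x + y·y·...·y (3 times) + z
       = '' + 'aa'^3 + 'bb'
       = '' + 'aaaaaa' + 'bb'
       = 'aaaaaabb'

The pumped string is 'aaaaaabb' with length 8.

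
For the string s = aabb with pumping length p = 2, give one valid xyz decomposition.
x = 'a', y = 'a', z = 'bb'

For s = aabb and p = 2, one valid decomposition is:
- x = 'a' (length 1)
- y = 'a' (length 1)
- z = 'bb' (length 2)

Verification:
- xyz = 'a' + 'a' + 'bb' = aabb ✓
- |xy| = 2 ≤ 2 ✓
- |y| = 1 > 0 ✓

All pumping lemma constraints are satisfied.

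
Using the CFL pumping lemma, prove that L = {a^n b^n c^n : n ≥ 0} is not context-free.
Assume for contradiction that L is context-free, and let p ≥ 1 be the pumping length given by the pumping lemma for CFLs.
Choose s = a^p b^p c^p. Then s ∈ L and |s| = 3p ≥ p.
By the CFL pumping lemma, s = uvxyz for some u, v, x, y, z with |vxy| ≤ p, |vy| ≥ 1, and uv^i xy^i z ∈ L for every i ≥ 0.

Because |vxy| ≤ p, the window vxy cannot contain both an a and a c: any substring of s containing both must include the entire block b^p plus at least one a and one c, so it has length ≥ p + 2 > p.
Hence at least one of the letters a, c does not occur in vy at all.

Take i = 0: the string uxz is obtained from s by deleting |vy| ≥ 1 symbols, so |uxz| = 3p − |vy| < 3p.
But the letter (a or c) that does not occur in vy still occurs exactly p times in uxz. Every string of L with exactly p copies of some letter is a^p b^p c^p, of length 3p. Since |uxz| < 3p, uxz ∉ L.

This contradicts the CFL pumping lemma, which requires uv^i xy^i z ∈ L for all i ≥ 0.
Hence L = {a^n b^n c^n : n ≥ 0} is not context-free. ∎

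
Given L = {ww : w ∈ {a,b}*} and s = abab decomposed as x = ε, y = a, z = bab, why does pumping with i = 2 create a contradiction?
xy²z = aabab ∉ L

Pumping with i = 2 replaces y = a by y² = aa:
- Original: s = xyz = abab; abab splits into halves ab · ab, which are equal, so it is in L (w = ab)
- Pumped: xy²z = ε · aa · bab = aabab
- aabab has odd length 5, so it cannot be written as ww and is not in L

The pumping lemma would require xy²z ∈ L, so this decomposition yields a contradiction.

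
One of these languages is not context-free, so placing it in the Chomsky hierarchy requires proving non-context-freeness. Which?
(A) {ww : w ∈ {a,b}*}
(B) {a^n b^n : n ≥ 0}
(A) {ww : w ∈ {a,b}*}

(A) {ww : w ∈ {a,b}*} requires the CFL pumping lemma.

- {a^n b^n : n ≥ 0} is context-free (but not regular)
  • Can be shown non-regular with the regular pumping lemma
  • After pumping, the number of a's and b's become unequal

- {ww : w ∈ {a,b}*} is NOT context-free
  • Requires the CFL pumping lemma to prove
  • Cannot verify equality of two arbitrary substrings

The CFL pumping lemma is "stronger" in that it can prove non-membership
in the larger class of context-free languages.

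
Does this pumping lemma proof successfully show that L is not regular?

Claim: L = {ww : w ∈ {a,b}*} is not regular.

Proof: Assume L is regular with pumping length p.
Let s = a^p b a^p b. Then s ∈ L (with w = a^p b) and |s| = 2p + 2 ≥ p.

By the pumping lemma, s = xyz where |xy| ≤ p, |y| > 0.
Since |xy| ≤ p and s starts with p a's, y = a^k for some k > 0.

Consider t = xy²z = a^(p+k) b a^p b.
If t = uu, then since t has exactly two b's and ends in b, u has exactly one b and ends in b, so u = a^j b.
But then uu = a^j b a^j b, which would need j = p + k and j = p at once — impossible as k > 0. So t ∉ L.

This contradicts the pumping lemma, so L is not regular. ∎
The proof is correct.

This proof is valid because:
1. s = a^p b a^p b is in L and is chosen in terms of p, so |s| ≥ p holds for every p
2. The decomposition analysis is correct: |xy| ≤ p forces y to lie inside the leading a's
3. The contradiction is valid: the argument shows a^(p+k) b a^p b cannot be split into two equal halves
4. The conclusion follows logically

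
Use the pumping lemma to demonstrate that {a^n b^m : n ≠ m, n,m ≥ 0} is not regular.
Assume for contradiction that L is regular, and let p ≥ 1 be the pumping length given by the pumping lemma.
Choose s = a^p b^(p + p!). Then s ∈ L because p ≠ p + p! (as p! ≥ 1), and |s| ≥ p.
By the pumping lemma, s = xyz for some x, y, z with |xy| ≤ p, |y| ≥ 1, and xy^i z ∈ L for every i ≥ 0.
Since |xy| ≤ p and the first p symbols of s are all a's, y = a^k for some k with 1 ≤ k ≤ p.
For every i ≥ 0, xy^i z = a^(p + (i − 1)k) b^(p + p!).

Because 1 ≤ k ≤ p, k divides p!. Let t = p!/k (a positive integer) and take i = t + 1.
Then the number of a's is p + tk = p + p!, which equals the number of b's.
So xy^(t+1) z = a^(p + p!) b^(p + p!) has equally many a's and b's and is NOT in L.

This contradicts the pumping lemma, which requires xy^i z ∈ L for all i ≥ 0.
Hence L = {a^n b^m : n ≠ m, n,m ≥ 0} is not regular. ∎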